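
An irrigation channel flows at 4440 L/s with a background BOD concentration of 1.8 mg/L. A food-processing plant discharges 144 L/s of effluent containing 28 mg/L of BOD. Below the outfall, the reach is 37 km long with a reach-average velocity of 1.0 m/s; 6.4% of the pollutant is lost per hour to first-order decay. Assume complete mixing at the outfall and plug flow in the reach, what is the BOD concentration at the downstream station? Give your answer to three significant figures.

Flow-weighted average: C = (4440·1.800 + 144.0·28.00) / 4584 = 12020/4584 = 2.623 mg/L.
Travel time t = 37·1000 / 1.0 = 37000 s = 10.28 h.
6.4%/h lost → k = −ln(1 − 0.064) = 0.06614 h⁻¹.
Decay over the reach: 2.623·exp(−kt) = 2.623·0.5067 = 1.329 mg/L.

1.33 mg/L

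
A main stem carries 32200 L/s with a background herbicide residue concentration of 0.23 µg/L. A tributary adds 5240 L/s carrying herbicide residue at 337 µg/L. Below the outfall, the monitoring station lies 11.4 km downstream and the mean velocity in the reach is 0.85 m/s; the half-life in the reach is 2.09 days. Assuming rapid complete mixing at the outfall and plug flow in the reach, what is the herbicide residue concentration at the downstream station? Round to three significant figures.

Conservation of mass: C = (32200·0.2300 + 5240·337.0) / 37440 = 1773000/37440 = 47.36 µg/L.
Travel time t = 11.4·1000 / 0.85 = 13410 s = 3.725 h.
Half-life 2.09 d → k = ln 2 / 2.09 = 0.3316 d⁻¹.
First-order decay: C = 47.36·exp(−k·t) = 47.36·0.9498 = 44.99 µg/L.

45.0 µg/L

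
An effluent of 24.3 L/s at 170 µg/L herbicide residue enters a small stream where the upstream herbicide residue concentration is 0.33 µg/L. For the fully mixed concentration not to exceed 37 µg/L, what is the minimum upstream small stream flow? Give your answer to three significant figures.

88.1 L/s

Set C_mix = 37: (Q·0.3300 + 24.30·170.0) / (Q + 24.30) = 37
→ Q = 24.30·(170.0 − 37)/(37 − 0.3300) = 88.13 L/s.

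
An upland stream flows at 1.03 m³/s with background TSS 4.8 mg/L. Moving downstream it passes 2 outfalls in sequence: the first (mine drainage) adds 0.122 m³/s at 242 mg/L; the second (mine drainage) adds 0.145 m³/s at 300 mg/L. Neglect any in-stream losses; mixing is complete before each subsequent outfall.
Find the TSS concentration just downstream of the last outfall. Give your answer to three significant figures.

Below outfall 1: Q → 1.152 m³/s, C = (1.030·4.800 + 0.1220·242.0)/1.152 = 29.92 mg/L.
Below outfall 2: Q → 1.297 m³/s, C = (1.152·29.92 + 0.1450·300.0)/1.297 = 60.11 mg/L.

60.1 mg/L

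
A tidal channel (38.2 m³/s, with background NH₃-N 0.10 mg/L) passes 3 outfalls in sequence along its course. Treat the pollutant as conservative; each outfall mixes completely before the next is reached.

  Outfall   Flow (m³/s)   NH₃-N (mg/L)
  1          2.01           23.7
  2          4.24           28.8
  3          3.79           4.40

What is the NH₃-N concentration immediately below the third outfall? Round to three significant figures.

After outfall 1: Q = 38.20 + 2.010 = 40.21 m³/s; C = (38.20·0.1000 + 2.010·23.70)/40.21 = 1.280 mg/L.
After outfall 2: Q = 40.21 + 4.240 = 44.45 m³/s; C = (40.21·1.280 + 4.240·28.80)/44.45 = 3.905 mg/L.
After outfall 3: Q = 44.45 + 3.790 = 48.24 m³/s; C = (44.45·3.905 + 3.790·4.400)/48.24 = 3.944 mg/L.

3.94 mg/L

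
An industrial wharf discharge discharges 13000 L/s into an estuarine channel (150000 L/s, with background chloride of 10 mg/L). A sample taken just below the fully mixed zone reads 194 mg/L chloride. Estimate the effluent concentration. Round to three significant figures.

2320 mg/L

Mass balance: 150000·10.00 + 13000·Cₑ = 163000·194.0
→ Cₑ = (163000·194.0 − 150000·10.00) / 13000 = 2317 mg/L.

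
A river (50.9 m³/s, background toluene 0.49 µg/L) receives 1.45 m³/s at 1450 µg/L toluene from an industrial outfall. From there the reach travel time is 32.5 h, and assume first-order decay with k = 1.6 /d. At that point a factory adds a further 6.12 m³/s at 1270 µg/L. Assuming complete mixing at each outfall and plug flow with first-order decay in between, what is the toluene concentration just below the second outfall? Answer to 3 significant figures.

Mass balance: C = (50.90·0.4900 + 1.450·1450) / 52.35 = 2127/52.35 = 40.64 µg/L; combined flow 52.35 m³/s.
After decay, C = 40.64 × e^(−kt) = 40.64 × 0.1146 = 4.656 µg/L.
Second outfall: C = (52.35·4.656 + 6.120·1270)/58.47 = 137.1 µg/L.

137 µg/L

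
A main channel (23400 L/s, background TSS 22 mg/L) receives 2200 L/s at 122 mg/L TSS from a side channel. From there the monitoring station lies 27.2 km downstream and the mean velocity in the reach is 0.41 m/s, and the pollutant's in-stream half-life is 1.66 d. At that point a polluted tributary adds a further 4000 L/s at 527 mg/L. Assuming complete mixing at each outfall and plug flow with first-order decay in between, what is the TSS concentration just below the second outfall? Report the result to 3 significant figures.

90.4 mg/L

Flow-weighted average: C = (23400·22.00 + 2200·122.0) / 25600 = 783200/25600 = 30.59 mg/L; combined flow 25600 L/s.
Travel time t = 27.2·1000 / 0.41 = 66340 s = 18.43 h.
Half-life 1.66 d → k = ln 2 / 1.66 = 0.4176 d⁻¹.
First-order decay: C = 30.59·exp(−k·t) = 30.59·0.7257 = 22.20 mg/L.
At the second outfall, C = (25600·22.20 + 4000·527.0) / (25600 + 4000) = 90.42 mg/L.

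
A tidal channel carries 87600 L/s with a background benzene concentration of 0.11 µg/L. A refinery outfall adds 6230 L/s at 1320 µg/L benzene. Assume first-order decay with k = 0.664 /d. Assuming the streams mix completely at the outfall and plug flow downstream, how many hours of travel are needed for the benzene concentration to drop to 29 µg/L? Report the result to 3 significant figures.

Conservation of mass: C = (87600·0.1100 + 6230·1320) / 93830 = 8233000/93830 = 87.75 µg/L.
87.75·exp(−k·t) = 29 → t = ln(87.75/29)/k = 144100 s = 40.02 h.

40.0 h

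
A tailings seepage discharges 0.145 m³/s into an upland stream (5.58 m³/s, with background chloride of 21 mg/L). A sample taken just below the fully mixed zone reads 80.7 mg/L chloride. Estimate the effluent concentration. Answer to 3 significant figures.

2380 mg/L

Mass balance: 5.580·21.00 + 0.1450·Cₑ = 5.725·80.70
→ Cₑ = (5.725·80.70 − 5.580·21.00) / 0.1450 = 2378 mg/L.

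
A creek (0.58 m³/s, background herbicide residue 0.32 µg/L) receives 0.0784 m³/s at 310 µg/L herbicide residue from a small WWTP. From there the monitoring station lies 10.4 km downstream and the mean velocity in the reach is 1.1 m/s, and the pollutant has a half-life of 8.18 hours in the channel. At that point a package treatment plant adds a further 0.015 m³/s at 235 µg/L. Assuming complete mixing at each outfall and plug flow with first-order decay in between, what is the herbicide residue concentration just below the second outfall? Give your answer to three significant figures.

34.3 µg/L

After mixing, C = (0.5800·0.3200 + 0.07840·310.0) / 0.6584 = 24.49/0.6584 = 37.20 µg/L; combined flow 0.6584 m³/s.
Travel time t = 10.4·1000 / 1.1 = 9455 s = 2.626 h.
Half-life 8.18 h → k = ln 2 / 8.18 = 0.08474 h⁻¹ = 2.034 d⁻¹.
Applying C = C₀e^(−kt): 37.20 × 0.8005 = 29.77 µg/L.
At the second outfall, C = (0.6584·29.77 + 0.01500·235.0) / (0.6584 + 0.01500) = 34.35 µg/L.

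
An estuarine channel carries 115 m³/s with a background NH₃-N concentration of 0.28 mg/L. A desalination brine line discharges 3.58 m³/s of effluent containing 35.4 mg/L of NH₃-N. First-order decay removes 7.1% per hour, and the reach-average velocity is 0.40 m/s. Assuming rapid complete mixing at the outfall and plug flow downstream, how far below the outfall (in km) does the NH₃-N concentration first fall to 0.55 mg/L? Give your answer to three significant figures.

17.4 km

Mass balance: C = (115.0·0.2800 + 3.580·35.40) / 118.6 = 158.9/118.6 = 1.340 mg/L.
7.1%/h lost → k = −ln(1 − 0.071) = 0.07365 h⁻¹.
Set 1.340·exp(−k·t) = 0.55 → t = ln(1.340/0.55)/k = 43540 s = 12.09 h.
Distance = v·t = 0.40·43540 = 17420 m = 17.42 km.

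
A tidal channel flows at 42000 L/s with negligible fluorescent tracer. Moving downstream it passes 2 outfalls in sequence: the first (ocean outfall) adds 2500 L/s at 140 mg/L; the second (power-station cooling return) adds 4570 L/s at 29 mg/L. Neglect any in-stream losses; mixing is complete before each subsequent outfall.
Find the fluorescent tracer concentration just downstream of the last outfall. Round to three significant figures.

Outfall 1: combined Q = 44500 L/s; C = (42000·0 + 2500·140.0)/44500 = 7.865 mg/L.
Outfall 2: combined Q = 49070 L/s; C = (44500·7.865 + 4570·29.00)/49070 = 9.834 mg/L.

9.83 mg/L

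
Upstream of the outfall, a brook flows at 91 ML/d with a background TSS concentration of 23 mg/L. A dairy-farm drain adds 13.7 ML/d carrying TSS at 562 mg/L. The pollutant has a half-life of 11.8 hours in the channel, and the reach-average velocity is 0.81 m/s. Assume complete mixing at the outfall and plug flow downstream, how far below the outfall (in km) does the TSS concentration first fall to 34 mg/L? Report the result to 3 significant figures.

50.2 km

Flow-weighted average: C = (91.00·23.00 + 13.70·562.0) / 104.7 = 9792/104.7 = 93.53 mg/L.
Half-life 11.8 h → k = ln 2 / 11.8 = 0.05874 h⁻¹ = 1.410 d⁻¹.
Set 93.53·exp(−k·t) = 34 → t = ln(93.53/34)/k = 62020 s = 17.23 h.
Distance = v·t = 0.81·62020 = 50230 m = 50.23 km.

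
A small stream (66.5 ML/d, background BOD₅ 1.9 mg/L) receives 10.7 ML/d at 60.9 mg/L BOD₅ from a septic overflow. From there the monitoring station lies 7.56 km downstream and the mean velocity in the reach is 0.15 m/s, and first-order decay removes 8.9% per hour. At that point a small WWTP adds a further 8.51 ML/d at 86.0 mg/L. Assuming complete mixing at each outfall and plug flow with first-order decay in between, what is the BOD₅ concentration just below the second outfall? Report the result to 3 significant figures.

Mass balance: C = (66.50·1.900 + 10.70·60.90) / 77.20 = 778.0/77.20 = 10.08 mg/L; combined flow 77.20 ML/d.
Travel time t = 7.56·1000 / 0.15 = 50400 s = 14.00 h.
8.9%/h lost → k = −ln(1 − 0.089) = 0.09321 h⁻¹.
Decay over the reach: 10.08·exp(−kt) = 10.08·0.2712 = 2.733 mg/L.
At the second outfall, C = (77.20·2.733 + 8.510·86.00) / (77.20 + 8.510) = 11.00 mg/L.

11.0 mg/L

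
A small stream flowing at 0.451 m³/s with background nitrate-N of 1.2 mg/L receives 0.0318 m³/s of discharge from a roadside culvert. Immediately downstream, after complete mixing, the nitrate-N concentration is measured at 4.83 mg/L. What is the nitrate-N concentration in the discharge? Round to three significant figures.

Mass balance: 0.4510·1.200 + 0.03180·Cₑ = 0.4828·4.830
→ Cₑ = (0.4828·4.830 − 0.4510·1.200) / 0.03180 = 56.31 mg/L.

56.3 mg/L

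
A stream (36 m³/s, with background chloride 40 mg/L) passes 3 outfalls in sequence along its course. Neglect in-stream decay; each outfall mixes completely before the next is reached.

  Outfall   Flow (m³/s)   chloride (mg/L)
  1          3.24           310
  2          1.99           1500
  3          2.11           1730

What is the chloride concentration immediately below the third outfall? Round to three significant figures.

After outfall 1: Q = 36.00 + 3.240 = 39.24 m³/s; C = (36.00·40.00 + 3.240·310.0)/39.24 = 62.29 mg/L.
After outfall 2: Q = 39.24 + 1.990 = 41.23 m³/s; C = (39.24·62.29 + 1.990·1500)/41.23 = 131.7 mg/L.
After outfall 3: Q = 41.23 + 2.110 = 43.34 m³/s; C = (41.23·131.7 + 2.110·1730)/43.34 = 209.5 mg/L.

209 mg/L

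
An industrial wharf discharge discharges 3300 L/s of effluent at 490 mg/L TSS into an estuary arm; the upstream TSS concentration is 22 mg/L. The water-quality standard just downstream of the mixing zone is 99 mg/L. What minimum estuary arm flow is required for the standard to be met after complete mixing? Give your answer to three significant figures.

Set C_mix = 99: (Q·22.00 + 3300·490.0) / (Q + 3300) = 99
→ Q = 3300·(490.0 − 99)/(99 − 22.00) = 16760 L/s.

16800 L/s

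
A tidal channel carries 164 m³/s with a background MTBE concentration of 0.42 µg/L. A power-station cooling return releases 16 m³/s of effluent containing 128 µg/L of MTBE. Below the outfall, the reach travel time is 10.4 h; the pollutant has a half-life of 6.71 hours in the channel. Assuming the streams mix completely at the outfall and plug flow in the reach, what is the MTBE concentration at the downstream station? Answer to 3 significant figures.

4.02 µg/L

Mixed concentration C = ΣQC/ΣQ = (164.0·0.4200 + 16.00·128.0) / 180.0 = 2117/180.0 = 11.76 µg/L.
Half-life 6.71 h → k = ln 2 / 6.71 = 0.1033 h⁻¹ = 2.479 d⁻¹.
First-order decay: C = 11.76·exp(−k·t) = 11.76·0.3415 = 4.017 µg/L.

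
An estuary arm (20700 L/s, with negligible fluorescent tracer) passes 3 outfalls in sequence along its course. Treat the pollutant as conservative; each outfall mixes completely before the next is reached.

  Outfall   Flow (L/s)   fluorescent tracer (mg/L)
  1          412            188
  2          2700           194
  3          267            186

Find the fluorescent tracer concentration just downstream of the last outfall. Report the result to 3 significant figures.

27.0 mg/L

After outfall 1: Q = 20700 + 412.0 = 21110 L/s; C = (20700·0 + 412.0·188.0)/21110 = 3.669 mg/L.
After outfall 2: Q = 21110 + 2700 = 23810 L/s; C = (21110·3.669 + 2700·194.0)/23810 = 25.25 mg/L.
After outfall 3: Q = 23810 + 267.0 = 24080 L/s; C = (23810·25.25 + 267.0·186.0)/24080 = 27.03 mg/L.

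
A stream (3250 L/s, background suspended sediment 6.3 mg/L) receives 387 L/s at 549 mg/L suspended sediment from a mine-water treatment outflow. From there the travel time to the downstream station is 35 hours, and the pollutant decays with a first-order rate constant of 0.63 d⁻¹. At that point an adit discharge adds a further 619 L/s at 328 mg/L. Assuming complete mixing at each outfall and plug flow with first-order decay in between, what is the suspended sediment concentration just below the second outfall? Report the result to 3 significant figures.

After mixing, C = (3250·6.300 + 387.0·549.0) / 3637 = 232900/3637 = 64.05 mg/L; combined flow 3637 L/s.
After decay, C = 64.05 × e^(−kt) = 64.05 × 0.3990 = 25.56 mg/L.
Second outfall: C = (3637·25.56 + 619.0·328.0)/4256 = 69.54 mg/L.

69.5 mg/L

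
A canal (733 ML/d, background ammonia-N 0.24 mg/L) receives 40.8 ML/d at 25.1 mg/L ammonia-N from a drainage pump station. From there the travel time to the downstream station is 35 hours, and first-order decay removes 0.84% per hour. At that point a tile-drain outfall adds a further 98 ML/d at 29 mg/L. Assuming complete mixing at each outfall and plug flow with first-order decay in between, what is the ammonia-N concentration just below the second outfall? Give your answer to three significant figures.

4.28 mg/L

Mixed concentration C = ΣQC/ΣQ = (733.0·0.2400 + 40.80·25.10) / 773.8 = 1200/773.8 = 1.551 mg/L; combined flow 773.8 ML/d.
0.84%/h lost → k = −ln(1 − 0.0084) = 0.008435 h⁻¹.
First-order decay: C = 1.551·exp(−k·t) = 1.551·0.7444 = 1.154 mg/L.
Second outfall: C = (773.8·1.154 + 98.00·29.00)/871.8 = 4.284 mg/L.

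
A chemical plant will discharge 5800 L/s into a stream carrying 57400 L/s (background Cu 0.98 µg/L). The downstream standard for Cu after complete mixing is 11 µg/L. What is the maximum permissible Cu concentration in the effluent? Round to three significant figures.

110 µg/L

At the limit, (Qr·Cr + Qe·Cₑ)/(Qr + Qe) = 11:
Cₑ = (63200·11 − 57400·0.9800) / 5800 = 110.2 µg/L.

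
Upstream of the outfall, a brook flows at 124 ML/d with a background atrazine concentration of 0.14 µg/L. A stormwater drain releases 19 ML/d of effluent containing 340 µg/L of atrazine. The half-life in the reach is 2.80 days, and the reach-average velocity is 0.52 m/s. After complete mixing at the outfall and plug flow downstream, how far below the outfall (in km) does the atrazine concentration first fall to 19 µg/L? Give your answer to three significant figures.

Mass balance: C = (124.0·0.1400 + 19.00·340.0) / 143.0 = 6477/143.0 = 45.30 µg/L.
Half-life 2.80 d → k = ln 2 / 2.80 = 0.2476 d⁻¹.
Set 45.30·exp(−k·t) = 19 → t = ln(45.30/19)/k = 303200 s = 84.23 h.
Distance = v·t = 0.52·303200 = 157700 m = 157.7 km.

158 km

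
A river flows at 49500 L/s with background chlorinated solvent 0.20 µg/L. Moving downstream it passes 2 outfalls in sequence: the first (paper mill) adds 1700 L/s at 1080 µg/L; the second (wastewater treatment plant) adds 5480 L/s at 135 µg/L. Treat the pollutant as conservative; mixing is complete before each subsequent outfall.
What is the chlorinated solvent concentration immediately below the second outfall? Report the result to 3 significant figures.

After outfall 1: Q = 49500 + 1700 = 51200 L/s; C = (49500·0.2000 + 1700·1080)/51200 = 36.05 µg/L.
After outfall 2: Q = 51200 + 5480 = 56680 L/s; C = (51200·36.05 + 5480·135.0)/56680 = 45.62 µg/L.

45.6 µg/L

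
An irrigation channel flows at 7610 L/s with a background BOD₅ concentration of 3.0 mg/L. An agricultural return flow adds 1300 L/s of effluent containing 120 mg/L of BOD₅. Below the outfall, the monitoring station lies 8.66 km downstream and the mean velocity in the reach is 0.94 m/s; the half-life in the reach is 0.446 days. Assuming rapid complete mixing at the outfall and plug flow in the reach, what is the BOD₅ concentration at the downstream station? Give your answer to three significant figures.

After mixing, C = (7610·3.000 + 1300·120.0) / 8910 = 178800/8910 = 20.07 mg/L.
Travel time t = 8.66·1000 / 0.94 = 9213 s = 2.559 h.
Half-life 0.446 d → k = ln 2 / 0.446 = 1.554 d⁻¹.
Decay over the reach: 20.07·exp(−kt) = 20.07·0.8473 = 17.01 mg/L.

17.0 mg/L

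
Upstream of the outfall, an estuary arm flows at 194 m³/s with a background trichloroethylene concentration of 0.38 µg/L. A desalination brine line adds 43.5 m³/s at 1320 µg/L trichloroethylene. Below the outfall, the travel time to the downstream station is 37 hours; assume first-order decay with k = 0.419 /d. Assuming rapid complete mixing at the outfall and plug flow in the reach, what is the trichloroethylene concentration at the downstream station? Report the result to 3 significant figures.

After mixing, C = (194.0·0.3800 + 43.50·1320) / 237.5 = 57490/237.5 = 242.1 µg/L.
After decay, C = 242.1 × e^(−kt) = 242.1 × 0.5242 = 126.9 µg/L.

127 µg/L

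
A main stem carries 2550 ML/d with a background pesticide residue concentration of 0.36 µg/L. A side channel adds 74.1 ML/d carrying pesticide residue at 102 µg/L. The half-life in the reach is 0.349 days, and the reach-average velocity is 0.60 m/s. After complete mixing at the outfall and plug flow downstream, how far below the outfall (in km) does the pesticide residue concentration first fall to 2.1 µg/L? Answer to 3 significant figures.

Conservation of mass: C = (2550·0.3600 + 74.10·102.0) / 2624 = 8476/2624 = 3.230 µg/L.
Half-life 0.349 d → k = ln 2 / 0.349 = 1.986 d⁻¹.
Set 3.230·exp(−k·t) = 2.1 → t = ln(3.230/2.1)/k = 18730 s = 5.203 h.
Distance = v·t = 0.60·18730 = 11240 m = 11.24 km.

11.2 km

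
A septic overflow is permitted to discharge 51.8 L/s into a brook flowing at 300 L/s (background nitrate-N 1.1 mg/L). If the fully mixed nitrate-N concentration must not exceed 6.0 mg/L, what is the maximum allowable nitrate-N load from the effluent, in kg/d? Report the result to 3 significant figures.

Mass balance at the limit: 300.0·1.100 + 51.80·Cₑ = 351.8·6.0 → Cₑ = 34.38 mg/L.
51.80 L/s = 0.05180 m³/s. Load = 0.05180 m³/s × 34.38 g/m³ × 86 400 s/d = 153.9 kg/d.

154 kg/d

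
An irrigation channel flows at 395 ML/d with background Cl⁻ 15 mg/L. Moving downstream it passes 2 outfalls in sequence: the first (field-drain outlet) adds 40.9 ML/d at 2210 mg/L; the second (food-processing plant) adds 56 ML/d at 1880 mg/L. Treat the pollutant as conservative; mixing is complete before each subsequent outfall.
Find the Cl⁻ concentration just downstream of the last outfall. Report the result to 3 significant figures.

After outfall 1: Q = 395.0 + 40.90 = 435.9 ML/d; C = (395.0·15.00 + 40.90·2210)/435.9 = 221.0 mg/L.
After outfall 2: Q = 435.9 + 56.00 = 491.9 ML/d; C = (435.9·221.0 + 56.00·1880)/491.9 = 409.8 mg/L.

410 mg/L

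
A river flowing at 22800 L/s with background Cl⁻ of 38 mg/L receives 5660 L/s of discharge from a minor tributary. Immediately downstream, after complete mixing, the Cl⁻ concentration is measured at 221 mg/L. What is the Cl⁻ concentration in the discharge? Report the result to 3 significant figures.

958 mg/L

Mass balance: 22800·38.00 + 5660·Cₑ = 28460·221.0
→ Cₑ = (28460·221.0 − 22800·38.00) / 5660 = 958.2 mg/L.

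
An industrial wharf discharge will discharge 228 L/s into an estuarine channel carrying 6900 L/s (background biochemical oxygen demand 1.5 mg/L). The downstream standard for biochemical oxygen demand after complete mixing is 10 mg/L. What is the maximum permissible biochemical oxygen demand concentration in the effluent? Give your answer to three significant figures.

At the limit, (Qr·Cr + Qe·Cₑ)/(Qr + Qe) = 10:
Cₑ = (7128·10 − 6900·1.500) / 228.0 = 267.2 mg/L.

267 mg/L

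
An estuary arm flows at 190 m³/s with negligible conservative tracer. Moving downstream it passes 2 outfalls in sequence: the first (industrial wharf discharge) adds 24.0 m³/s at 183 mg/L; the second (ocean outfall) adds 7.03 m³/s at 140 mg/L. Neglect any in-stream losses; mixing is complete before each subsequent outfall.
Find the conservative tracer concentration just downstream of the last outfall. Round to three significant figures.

Below outfall 1: Q → 214.0 m³/s, C = (190.0·0 + 24.00·183.0)/214.0 = 20.52 mg/L.
Below outfall 2: Q → 221.0 m³/s, C = (214.0·20.52 + 7.030·140.0)/221.0 = 24.32 mg/L.

24.3 mg/L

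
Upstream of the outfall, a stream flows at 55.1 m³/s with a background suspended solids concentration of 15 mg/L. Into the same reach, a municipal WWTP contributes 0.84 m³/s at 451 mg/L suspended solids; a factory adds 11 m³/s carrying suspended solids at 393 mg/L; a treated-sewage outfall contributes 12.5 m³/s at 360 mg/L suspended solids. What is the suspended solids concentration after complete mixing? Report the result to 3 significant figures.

126 mg/L

Mass balance: C = (55.10·15.00 + 0.8400·451.0 + 11.00·393.0 + 12.50·360.0) / 79.44 = 10030/79.44 = 126.2 mg/L.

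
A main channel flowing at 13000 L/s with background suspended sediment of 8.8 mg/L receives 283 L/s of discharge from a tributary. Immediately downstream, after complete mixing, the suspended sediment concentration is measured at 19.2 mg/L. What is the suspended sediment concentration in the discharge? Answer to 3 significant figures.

Mass balance: 13000·8.800 + 283.0·Cₑ = 13280·19.20
→ Cₑ = (13280·19.20 − 13000·8.800) / 283.0 = 496.9 mg/L.

497 mg/L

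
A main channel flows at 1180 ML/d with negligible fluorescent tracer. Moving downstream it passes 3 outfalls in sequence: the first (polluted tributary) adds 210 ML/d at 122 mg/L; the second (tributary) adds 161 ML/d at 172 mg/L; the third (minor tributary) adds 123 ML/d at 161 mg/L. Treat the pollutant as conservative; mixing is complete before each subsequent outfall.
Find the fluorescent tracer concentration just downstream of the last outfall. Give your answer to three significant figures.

After outfall 1: Q = 1180 + 210.0 = 1390 ML/d; C = (1180·0 + 210.0·122.0)/1390 = 18.43 mg/L.
After outfall 2: Q = 1390 + 161.0 = 1551 ML/d; C = (1390·18.43 + 161.0·172.0)/1551 = 34.37 mg/L.
After outfall 3: Q = 1551 + 123.0 = 1674 ML/d; C = (1551·34.37 + 123.0·161.0)/1674 = 43.68 mg/L.

43.7 mg/L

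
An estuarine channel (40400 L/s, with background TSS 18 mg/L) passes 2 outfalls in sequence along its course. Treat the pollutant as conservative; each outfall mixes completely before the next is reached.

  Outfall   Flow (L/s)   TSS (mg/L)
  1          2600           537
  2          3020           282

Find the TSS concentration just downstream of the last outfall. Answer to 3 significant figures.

After outfall 1: Q = 40400 + 2600 = 43000 L/s; C = (40400·18.00 + 2600·537.0)/43000 = 49.38 mg/L.
After outfall 2: Q = 43000 + 3020 = 46020 L/s; C = (43000·49.38 + 3020·282.0)/46020 = 64.65 mg/L.

64.6 mg/L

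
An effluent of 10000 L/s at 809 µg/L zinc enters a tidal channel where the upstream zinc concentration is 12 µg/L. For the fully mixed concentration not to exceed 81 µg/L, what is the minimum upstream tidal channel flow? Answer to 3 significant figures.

Set C_mix = 81: (Q·12.00 + 10000·809.0) / (Q + 10000) = 81
→ Q = 10000·(809.0 − 81)/(81 − 12.00) = 105500 L/s.

106000 L/s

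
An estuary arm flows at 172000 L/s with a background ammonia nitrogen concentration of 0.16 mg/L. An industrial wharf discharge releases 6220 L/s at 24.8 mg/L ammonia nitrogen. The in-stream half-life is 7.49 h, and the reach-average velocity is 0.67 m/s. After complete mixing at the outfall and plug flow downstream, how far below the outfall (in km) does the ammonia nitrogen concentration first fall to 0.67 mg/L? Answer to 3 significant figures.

Mass balance: C = (172000·0.1600 + 6220·24.80) / 178200 = 181800/178200 = 1.020 mg/L.
Half-life 7.49 h → k = ln 2 / 7.49 = 0.09254 h⁻¹ = 2.221 d⁻¹.
Set 1.020·exp(−k·t) = 0.67 → t = ln(1.020/0.67)/k = 16350 s = 4.541 h.
Distance = v·t = 0.67·16350 = 10950 m = 10.95 km.

11.0 km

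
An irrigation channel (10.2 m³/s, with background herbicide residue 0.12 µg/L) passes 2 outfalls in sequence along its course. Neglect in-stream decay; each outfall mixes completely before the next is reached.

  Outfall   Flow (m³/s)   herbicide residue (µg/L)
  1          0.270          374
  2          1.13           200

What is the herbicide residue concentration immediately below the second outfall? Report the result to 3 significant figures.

Below outfall 1: Q → 10.47 m³/s, C = (10.20·0.1200 + 0.2700·374.0)/10.47 = 9.762 µg/L.
Below outfall 2: Q → 11.60 m³/s, C = (10.47·9.762 + 1.130·200.0)/11.60 = 28.29 µg/L.

28.3 µg/L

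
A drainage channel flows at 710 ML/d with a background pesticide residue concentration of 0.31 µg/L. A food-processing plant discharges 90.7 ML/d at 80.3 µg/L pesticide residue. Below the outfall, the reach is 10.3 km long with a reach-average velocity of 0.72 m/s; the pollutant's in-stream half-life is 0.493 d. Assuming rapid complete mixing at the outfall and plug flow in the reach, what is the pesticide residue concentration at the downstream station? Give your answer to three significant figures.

7.42 µg/L

Conservation of mass: C = (710.0·0.3100 + 90.70·80.30) / 800.7 = 7503/800.7 = 9.371 µg/L.
Travel time t = 10.3·1000 / 0.72 = 14310 s = 3.974 h.
Half-life 0.493 d → k = ln 2 / 0.493 = 1.406 d⁻¹.
Applying C = C₀e^(−kt): 9.371 × 0.7923 = 7.425 µg/L.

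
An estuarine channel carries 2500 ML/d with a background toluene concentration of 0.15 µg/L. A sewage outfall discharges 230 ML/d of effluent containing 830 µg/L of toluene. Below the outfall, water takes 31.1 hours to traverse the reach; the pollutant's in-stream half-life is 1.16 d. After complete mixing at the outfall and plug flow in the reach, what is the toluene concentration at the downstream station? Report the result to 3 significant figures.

32.3 µg/L

Mixed concentration C = ΣQC/ΣQ = (2500·0.1500 + 230.0·830.0) / 2730 = 191300/2730 = 70.06 µg/L.
Half-life 1.16 d → k = ln 2 / 1.16 = 0.5975 d⁻¹.
Applying C = C₀e^(−kt): 70.06 × 0.4610 = 32.30 µg/L.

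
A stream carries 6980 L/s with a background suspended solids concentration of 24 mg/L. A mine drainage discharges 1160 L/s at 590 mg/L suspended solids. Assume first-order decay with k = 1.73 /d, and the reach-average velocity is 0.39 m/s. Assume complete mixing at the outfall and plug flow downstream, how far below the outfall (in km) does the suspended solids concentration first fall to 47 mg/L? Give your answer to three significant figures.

15.6 km

Conservation of mass: C = (6980·24.00 + 1160·590.0) / 8140 = 851900/8140 = 104.7 mg/L.
Set 104.7·exp(−k·t) = 47 → t = ln(104.7/47)/k = 39980 s = 11.11 h.
Distance = v·t = 0.39·39980 = 15590 m = 15.59 km.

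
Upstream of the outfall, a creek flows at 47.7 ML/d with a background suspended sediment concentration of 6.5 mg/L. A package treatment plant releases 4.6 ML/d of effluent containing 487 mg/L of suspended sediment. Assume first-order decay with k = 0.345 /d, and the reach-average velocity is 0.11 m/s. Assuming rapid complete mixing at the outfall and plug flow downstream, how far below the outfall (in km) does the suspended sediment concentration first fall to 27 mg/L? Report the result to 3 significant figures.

16.3 km

Flow-weighted average: C = (47.70·6.500 + 4.600·487.0) / 52.30 = 2550/52.30 = 48.76 mg/L.
Set 48.76·exp(−k·t) = 27 → t = ln(48.76/27)/k = 148000 s = 41.12 h.
Distance = v·t = 0.11·148000 = 16280 m = 16.28 km.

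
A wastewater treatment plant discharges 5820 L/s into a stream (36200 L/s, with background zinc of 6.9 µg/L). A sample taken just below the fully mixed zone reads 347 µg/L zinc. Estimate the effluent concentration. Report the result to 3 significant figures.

Mass balance: 36200·6.900 + 5820·Cₑ = 42020·347.0
→ Cₑ = (42020·347.0 − 36200·6.900) / 5820 = 2462 µg/L.

2460 µg/L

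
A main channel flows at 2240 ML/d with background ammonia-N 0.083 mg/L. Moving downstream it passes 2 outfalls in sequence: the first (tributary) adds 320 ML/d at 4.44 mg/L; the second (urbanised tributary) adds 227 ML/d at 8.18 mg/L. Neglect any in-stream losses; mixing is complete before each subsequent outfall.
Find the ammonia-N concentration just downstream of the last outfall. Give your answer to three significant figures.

After outfall 1: Q = 2240 + 320.0 = 2560 ML/d; C = (2240·0.08300 + 320.0·4.440)/2560 = 0.6276 mg/L.
After outfall 2: Q = 2560 + 227.0 = 2787 ML/d; C = (2560·0.6276 + 227.0·8.180)/2787 = 1.243 mg/L.

1.24 mg/L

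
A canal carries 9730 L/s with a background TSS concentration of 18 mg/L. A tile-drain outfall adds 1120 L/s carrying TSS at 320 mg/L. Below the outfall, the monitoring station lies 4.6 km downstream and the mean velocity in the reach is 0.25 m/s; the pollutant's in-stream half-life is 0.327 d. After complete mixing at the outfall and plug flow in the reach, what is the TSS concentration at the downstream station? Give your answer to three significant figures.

Conservation of mass: C = (9730·18.00 + 1120·320.0) / 10850 = 533500/10850 = 49.17 mg/L.
Travel time t = 4.6·1000 / 0.25 = 18400 s = 5.111 h.
Half-life 0.327 d → k = ln 2 / 0.327 = 2.120 d⁻¹.
First-order decay: C = 49.17·exp(−k·t) = 49.17·0.6367 = 31.31 mg/L.

31.3 mg/L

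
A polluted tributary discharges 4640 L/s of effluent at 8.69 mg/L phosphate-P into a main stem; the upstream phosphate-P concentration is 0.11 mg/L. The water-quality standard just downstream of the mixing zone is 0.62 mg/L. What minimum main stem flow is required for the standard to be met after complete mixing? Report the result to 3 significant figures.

Set C_mix = 0.62: (Q·0.1100 + 4640·8.690) / (Q + 4640) = 0.62
→ Q = 4640·(8.690 − 0.62)/(0.62 − 0.1100) = 73420 L/s.

73400 L/s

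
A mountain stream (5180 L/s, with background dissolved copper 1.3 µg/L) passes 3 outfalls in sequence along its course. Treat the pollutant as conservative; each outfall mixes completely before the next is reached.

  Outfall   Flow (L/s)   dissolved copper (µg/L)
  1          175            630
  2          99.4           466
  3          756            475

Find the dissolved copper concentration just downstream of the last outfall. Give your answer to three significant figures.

Outfall 1: combined Q = 5355 L/s; C = (5180·1.300 + 175.0·630.0)/5355 = 21.85 µg/L.
Outfall 2: combined Q = 5454 L/s; C = (5355·21.85 + 99.40·466.0)/5454 = 29.94 µg/L.
Outfall 3: combined Q = 6210 L/s; C = (5454·29.94 + 756.0·475.0)/6210 = 84.12 µg/L.

84.1 µg/L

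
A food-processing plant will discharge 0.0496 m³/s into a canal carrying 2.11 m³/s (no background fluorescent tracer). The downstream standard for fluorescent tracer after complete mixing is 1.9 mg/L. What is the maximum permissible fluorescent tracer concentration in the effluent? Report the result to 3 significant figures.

At the limit, (Qr·Cr + Qe·Cₑ)/(Qr + Qe) = 1.9:
Cₑ = (2.160·1.9 − 2.110·0) / 0.04960 = 82.73 mg/L.

82.7 mg/L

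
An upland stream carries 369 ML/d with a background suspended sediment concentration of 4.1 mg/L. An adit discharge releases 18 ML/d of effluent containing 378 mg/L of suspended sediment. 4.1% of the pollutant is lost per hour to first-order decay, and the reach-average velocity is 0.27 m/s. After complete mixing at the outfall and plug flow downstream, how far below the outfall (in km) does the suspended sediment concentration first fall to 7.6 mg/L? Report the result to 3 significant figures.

24.1 km

Flow-weighted average: C = (369.0·4.100 + 18.00·378.0) / 387.0 = 8317/387.0 = 21.49 mg/L.
4.1%/h lost → k = −ln(1 − 0.041) = 0.04186 h⁻¹.
Set 21.49·exp(−k·t) = 7.6 → t = ln(21.49/7.6)/k = 89390 s = 24.83 h.
Distance = v·t = 0.27·89390 = 24130 m = 24.13 km.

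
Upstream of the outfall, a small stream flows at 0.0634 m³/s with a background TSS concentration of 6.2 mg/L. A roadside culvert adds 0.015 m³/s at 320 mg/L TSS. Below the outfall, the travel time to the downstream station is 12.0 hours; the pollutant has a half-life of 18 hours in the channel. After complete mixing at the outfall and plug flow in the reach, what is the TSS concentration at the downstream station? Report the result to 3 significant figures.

Flow-weighted average: C = (0.06340·6.200 + 0.01500·320.0) / 0.07840 = 5.193/0.07840 = 66.24 mg/L.
Half-life 18 h → k = ln 2 / 18 = 0.03851 h⁻¹ = 0.9242 d⁻¹.
Decay over the reach: 66.24·exp(−kt) = 66.24·0.6300 = 41.73 mg/L.

41.7 mg/L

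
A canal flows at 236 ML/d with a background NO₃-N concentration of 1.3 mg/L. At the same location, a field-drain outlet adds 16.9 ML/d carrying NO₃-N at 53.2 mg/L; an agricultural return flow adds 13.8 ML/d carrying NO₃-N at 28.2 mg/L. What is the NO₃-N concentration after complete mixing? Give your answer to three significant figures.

Mixed concentration C = ΣQC/ΣQ = (236.0·1.300 + 16.90·53.20 + 13.80·28.20) / 266.7 = 1595/266.7 = 5.981 mg/L.

5.98 mg/L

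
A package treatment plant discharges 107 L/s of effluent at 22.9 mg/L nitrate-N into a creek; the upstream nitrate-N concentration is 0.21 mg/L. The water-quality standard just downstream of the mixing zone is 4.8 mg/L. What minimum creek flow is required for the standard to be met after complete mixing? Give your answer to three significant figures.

422 L/s

Set C_mix = 4.8: (Q·0.2100 + 107.0·22.90) / (Q + 107.0) = 4.8
→ Q = 107.0·(22.90 − 4.8)/(4.8 − 0.2100) = 421.9 L/s.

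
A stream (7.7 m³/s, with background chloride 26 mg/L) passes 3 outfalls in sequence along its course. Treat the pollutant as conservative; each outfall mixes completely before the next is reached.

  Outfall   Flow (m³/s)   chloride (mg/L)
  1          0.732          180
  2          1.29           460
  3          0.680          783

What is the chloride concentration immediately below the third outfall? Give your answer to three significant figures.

Outfall 1: combined Q = 8.432 m³/s; C = (7.700·26.00 + 0.7320·180.0)/8.432 = 39.37 mg/L.
Outfall 2: combined Q = 9.722 m³/s; C = (8.432·39.37 + 1.290·460.0)/9.722 = 95.18 mg/L.
Outfall 3: combined Q = 10.40 m³/s; C = (9.722·95.18 + 0.6800·783.0)/10.40 = 140.1 mg/L.

140 mg/L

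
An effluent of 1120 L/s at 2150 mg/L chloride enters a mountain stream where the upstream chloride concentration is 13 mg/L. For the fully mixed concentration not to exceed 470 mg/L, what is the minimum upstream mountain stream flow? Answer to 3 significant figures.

Set C_mix = 470: (Q·13.00 + 1120·2150) / (Q + 1120) = 470
→ Q = 1120·(2150 − 470)/(470 − 13.00) = 4117 L/s.

4120 L/s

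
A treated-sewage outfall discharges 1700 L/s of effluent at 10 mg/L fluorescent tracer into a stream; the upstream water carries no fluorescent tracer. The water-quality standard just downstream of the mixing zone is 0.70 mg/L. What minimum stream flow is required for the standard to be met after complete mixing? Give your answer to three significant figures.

22600 L/s

Set C_mix = 0.70: (Q·0 + 1700·10.00) / (Q + 1700) = 0.70
→ Q = 1700·(10.00 − 0.70)/(0.70 − 0) = 22590 L/s.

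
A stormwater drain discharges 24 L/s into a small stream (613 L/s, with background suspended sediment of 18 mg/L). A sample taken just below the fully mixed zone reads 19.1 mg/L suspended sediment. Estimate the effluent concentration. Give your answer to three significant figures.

Mass balance: 613.0·18.00 + 24.00·Cₑ = 637.0·19.10
→ Cₑ = (637.0·19.10 − 613.0·18.00) / 24.00 = 47.20 mg/L.

47.2 mg/L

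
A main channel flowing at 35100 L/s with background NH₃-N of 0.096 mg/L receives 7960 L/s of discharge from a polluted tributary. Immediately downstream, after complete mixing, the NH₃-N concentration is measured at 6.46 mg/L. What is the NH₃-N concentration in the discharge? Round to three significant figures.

34.5 mg/L

Mass balance: 35100·0.09600 + 7960·Cₑ = 43060·6.460
→ Cₑ = (43060·6.460 − 35100·0.09600) / 7960 = 34.52 mg/L.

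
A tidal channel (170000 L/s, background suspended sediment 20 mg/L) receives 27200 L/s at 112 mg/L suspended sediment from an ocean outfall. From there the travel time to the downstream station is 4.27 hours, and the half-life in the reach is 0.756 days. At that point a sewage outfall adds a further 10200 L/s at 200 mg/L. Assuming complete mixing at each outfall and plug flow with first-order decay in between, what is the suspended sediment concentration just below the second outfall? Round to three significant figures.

Mass balance: C = (170000·20.00 + 27200·112.0) / 197200 = 6446000/197200 = 32.69 mg/L; combined flow 197200 L/s.
Half-life 0.756 d → k = ln 2 / 0.756 = 0.9169 d⁻¹.
Decay over the reach: 32.69·exp(−kt) = 32.69·0.8495 = 27.77 mg/L.
At the second outfall, C = (197200·27.77 + 10200·200.0) / (197200 + 10200) = 36.24 mg/L.

36.2 mg/L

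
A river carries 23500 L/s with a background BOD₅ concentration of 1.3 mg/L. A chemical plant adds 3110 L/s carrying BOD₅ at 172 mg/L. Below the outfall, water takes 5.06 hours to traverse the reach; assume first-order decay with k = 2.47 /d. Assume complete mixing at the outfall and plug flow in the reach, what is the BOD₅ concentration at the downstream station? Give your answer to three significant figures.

Flow-weighted average: C = (23500·1.300 + 3110·172.0) / 26610 = 565500/26610 = 21.25 mg/L.
Applying C = C₀e^(−kt): 21.25 × 0.5941 = 12.62 mg/L.

12.6 mg/L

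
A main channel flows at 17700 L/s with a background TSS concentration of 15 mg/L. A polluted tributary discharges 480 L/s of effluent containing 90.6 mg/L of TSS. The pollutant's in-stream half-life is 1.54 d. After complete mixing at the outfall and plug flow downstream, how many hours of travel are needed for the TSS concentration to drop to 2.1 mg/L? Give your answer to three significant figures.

111 h

After mixing, C = (17700·15.00 + 480.0·90.60) / 18180 = 309000/18180 = 17.00 mg/L.
Half-life 1.54 d → k = ln 2 / 1.54 = 0.4501 d⁻¹.
17.00·exp(−k·t) = 2.1 → t = ln(17.00/2.1)/k = 401400 s = 111.5 h.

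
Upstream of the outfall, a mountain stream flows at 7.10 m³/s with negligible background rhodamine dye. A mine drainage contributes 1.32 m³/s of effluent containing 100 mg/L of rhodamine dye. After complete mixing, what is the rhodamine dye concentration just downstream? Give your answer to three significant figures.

Conservation of mass: C = (7.100·0 + 1.320·100.0) / 8.420 = 132.0/8.420 = 15.68 mg/L.

15.7 mg/L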